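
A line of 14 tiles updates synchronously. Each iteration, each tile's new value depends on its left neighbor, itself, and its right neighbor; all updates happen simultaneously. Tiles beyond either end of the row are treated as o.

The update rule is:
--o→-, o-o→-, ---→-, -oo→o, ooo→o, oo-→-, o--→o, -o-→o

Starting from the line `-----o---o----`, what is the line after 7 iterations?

-o-o-o-o-o-oo-

o----oo--oo---
-o---o-o-o-o--
-oo--o-o-o-oo-
-o-o-o-o-o-o--
-o-o-o-o-o-oo-
-o-o-o-o-o-o--  (repeats iteration 4; period 2)
iteration 7: -o-o-o-o-o-oo-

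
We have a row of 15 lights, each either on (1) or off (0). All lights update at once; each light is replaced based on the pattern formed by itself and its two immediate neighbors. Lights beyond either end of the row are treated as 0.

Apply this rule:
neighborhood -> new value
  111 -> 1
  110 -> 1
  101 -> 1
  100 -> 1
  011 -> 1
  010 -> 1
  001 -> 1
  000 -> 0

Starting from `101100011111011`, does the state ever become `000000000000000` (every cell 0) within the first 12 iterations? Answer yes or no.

iteration 1: 111110111111111
iteration 2: 111111111111111
iteration 3: 111111111111111  (fixed point — unchanged through iteration 12)
iteration 12 is 111111111111111, still not uniform 0

no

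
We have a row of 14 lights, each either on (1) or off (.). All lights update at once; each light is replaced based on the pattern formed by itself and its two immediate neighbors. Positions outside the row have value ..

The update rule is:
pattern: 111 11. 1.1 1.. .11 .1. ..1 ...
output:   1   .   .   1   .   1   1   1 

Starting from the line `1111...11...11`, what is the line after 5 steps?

1.11...111111.

.11.111..111..
1....1.11.1.11
111111....1...
.1111.11111111
1.11...111111.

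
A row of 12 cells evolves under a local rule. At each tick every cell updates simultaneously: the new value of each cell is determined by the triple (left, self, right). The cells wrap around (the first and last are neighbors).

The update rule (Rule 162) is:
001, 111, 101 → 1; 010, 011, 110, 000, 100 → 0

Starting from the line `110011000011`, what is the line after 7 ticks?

000101000100

100100000101
001000001010
010000010100
100000101000
000001010001
000010100010
000101000100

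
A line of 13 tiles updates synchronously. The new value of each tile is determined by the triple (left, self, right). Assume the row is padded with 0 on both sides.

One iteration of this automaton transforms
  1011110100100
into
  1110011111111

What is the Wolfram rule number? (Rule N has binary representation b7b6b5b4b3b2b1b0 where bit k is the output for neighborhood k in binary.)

127

position 3: 111 → 0  (bit 7 = 0)
position 5: 110 → 1  (bit 6 = 1)
position 1: 101 → 1  (bit 5 = 1)
position 8: 100 → 1  (bit 4 = 1)
position 2: 011 → 1  (bit 3 = 1)
position 0: 010 → 1  (bit 2 = 1)
position 9: 001 → 1  (bit 1 = 1)
position 12: 000 → 1  (bit 0 = 1)
bits b7..b0 = 01111111 = 127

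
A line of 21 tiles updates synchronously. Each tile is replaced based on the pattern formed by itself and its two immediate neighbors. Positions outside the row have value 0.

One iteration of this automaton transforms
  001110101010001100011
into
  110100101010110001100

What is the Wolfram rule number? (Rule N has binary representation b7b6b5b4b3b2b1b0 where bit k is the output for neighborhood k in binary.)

position 3: 111 → 1  (bit 7 = 1)
position 4: 110 → 0  (bit 6 = 0)
position 5: 101 → 0  (bit 5 = 0)
position 11: 100 → 0  (bit 4 = 0)
position 2: 011 → 0  (bit 3 = 0)
position 6: 010 → 1  (bit 2 = 1)
position 1: 001 → 1  (bit 1 = 1)
position 0: 000 → 1  (bit 0 = 1)
bits b7..b0 = 10000111 = 135

135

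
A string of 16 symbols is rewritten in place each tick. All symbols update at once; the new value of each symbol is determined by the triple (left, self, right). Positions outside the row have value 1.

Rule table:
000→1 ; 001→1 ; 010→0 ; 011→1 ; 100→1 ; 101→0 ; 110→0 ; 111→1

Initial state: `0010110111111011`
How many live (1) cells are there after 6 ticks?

14

1100100111110011
1011011111101111
0010011111001111
1101111110111111
1001111100111111
0111111011111111
count of 1: 14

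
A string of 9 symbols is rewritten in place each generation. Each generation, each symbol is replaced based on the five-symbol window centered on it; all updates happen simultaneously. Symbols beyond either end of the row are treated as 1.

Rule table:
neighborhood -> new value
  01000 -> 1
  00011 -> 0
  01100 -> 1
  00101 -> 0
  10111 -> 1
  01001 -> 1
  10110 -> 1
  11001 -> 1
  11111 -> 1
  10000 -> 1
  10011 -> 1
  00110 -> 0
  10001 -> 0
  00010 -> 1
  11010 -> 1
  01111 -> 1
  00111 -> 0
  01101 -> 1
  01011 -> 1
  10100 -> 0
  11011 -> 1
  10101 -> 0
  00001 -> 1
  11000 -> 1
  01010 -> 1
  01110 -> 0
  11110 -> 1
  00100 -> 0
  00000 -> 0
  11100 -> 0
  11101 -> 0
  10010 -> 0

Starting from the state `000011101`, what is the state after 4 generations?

011111011

111000011
110111001
101100110
011111011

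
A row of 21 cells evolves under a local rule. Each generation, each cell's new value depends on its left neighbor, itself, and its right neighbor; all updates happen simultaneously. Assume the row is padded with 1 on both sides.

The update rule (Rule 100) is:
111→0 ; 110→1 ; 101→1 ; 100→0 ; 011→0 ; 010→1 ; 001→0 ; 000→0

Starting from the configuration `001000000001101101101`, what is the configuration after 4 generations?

001000000000110110110
001000000000011011011
001000000000001101100
001000000000000110100

001000000000000110100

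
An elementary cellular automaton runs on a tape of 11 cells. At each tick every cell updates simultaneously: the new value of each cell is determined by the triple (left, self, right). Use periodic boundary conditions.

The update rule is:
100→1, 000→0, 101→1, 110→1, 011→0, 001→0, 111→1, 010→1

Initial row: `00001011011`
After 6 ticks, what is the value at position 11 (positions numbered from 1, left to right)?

1

10001101101
11000110110
01100011011
10110001101
11011000110
01101100011
position 11 holds 1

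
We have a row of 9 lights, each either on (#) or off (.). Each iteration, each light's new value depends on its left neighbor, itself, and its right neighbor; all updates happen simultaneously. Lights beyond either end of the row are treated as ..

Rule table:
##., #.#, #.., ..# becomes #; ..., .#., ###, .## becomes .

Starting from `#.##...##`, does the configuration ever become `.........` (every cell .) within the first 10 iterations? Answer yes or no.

no

iteration 1: .#.##.#.#
iteration 2: #.#.##.#.
iteration 3: .#.#.##.#
iteration 4: #.#.#.##.
iteration 5: .#.#.#.##
iteration 6: #.#.#.#.#
iteration 7: .#.#.#.#.
iteration 8: #.#.#.#.#  (repeats iteration 6; period 2)
iteration 10: #.#.#.#.#
iteration 10 is #.#.#.#.#, still not uniform .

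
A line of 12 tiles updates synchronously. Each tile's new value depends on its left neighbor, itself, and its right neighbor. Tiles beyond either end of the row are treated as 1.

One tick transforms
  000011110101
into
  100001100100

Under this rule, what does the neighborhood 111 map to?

1

At position 5 the neighborhood is 111; the next row has 1 there.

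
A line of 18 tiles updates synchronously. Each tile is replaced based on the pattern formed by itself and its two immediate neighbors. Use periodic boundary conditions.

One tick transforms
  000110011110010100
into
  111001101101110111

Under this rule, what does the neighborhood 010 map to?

At position 13 the neighborhood is 010; the next row has 1 there.

1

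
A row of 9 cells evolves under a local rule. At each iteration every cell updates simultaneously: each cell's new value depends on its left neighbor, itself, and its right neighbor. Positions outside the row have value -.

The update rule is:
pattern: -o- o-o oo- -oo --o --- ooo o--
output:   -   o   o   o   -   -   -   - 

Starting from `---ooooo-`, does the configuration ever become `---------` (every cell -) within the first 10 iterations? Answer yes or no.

yes

---o---o-
---------
all cells are - at iteration 2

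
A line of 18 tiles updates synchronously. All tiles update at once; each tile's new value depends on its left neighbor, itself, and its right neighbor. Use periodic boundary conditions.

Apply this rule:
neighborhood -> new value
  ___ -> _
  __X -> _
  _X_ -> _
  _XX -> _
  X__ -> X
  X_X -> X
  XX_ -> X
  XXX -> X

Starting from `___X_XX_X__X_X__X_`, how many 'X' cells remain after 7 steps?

____X_XX_X__X_X__X
X____X_XX_X__X_X__
_X____X_XX_X__X_X_
__X____X_XX_X__X_X
X__X____X_XX_X__X_
_X__X____X_XX_X__X
X_X__X____X_XX_X__
count of X: 7

7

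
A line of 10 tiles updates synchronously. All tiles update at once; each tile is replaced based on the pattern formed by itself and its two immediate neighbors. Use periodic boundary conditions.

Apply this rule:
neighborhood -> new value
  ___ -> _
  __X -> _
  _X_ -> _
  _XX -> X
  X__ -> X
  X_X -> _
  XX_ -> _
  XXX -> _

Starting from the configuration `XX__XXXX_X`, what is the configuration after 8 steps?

_X____X___

__X_X____X
X____X____
_X____X___
__X____X__
___X____X_
____X____X
X____X____  (repeats step 2; period 5)
step 8: _X____X___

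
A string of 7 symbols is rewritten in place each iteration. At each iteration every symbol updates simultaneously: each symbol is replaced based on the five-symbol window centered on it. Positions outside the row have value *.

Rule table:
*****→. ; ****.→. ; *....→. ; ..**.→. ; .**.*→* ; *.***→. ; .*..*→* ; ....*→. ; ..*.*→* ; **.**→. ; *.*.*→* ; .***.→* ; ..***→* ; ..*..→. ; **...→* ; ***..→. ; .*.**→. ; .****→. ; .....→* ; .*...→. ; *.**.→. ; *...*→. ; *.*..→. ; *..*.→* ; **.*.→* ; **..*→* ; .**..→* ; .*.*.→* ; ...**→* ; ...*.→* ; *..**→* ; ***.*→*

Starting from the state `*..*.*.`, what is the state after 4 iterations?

iteration 1: .*****.
iteration 2: .....*.
iteration 3: *.*.**.
iteration 4: ***..*.

***..*.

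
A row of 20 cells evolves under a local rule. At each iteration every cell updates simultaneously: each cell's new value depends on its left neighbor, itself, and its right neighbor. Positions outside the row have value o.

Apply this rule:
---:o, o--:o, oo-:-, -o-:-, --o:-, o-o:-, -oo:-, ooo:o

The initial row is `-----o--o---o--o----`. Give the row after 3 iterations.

iteration 1: oooo--o--oo--o--ooo-
iteration 2: ooo-o--o---o--o--o--
iteration 3: oo---o--oo--o--o--o-

oo---o--oo--o--o--o-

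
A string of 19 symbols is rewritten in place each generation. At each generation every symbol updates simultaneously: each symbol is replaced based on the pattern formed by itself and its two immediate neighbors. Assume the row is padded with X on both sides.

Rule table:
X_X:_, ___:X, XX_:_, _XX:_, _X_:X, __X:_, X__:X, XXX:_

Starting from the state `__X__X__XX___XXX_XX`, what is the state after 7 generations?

generation 1: X_XX_XX___XX_______
generation 2: _______XX___XXXXXX_
generation 3: XXXXXX___XX________
generation 4: ______XX___XXXXXXX_
generation 5: XXXXX___XX_________
generation 6: _____XX___XXXXXXXX_
generation 7: XXXX___XX__________

XXXX___XX__________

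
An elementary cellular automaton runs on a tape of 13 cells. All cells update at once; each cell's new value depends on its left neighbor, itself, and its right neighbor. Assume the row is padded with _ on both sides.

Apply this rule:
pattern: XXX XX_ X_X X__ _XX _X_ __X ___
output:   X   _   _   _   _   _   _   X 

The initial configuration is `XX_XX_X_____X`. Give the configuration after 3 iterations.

_XXXXX_______

iteration 1: ________XXX__
iteration 2: XXXXXXX__X__X
iteration 3: _XXXXX_______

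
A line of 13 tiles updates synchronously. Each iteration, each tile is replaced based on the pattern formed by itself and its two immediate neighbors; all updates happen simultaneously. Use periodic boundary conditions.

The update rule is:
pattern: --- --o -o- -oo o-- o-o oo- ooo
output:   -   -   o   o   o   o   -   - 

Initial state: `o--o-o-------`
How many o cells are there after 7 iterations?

iteration 1: oo-oooo------
iteration 2: o-oo---o-----
iteration 3: ooo-o--oo----
iteration 4: o--ooo-o-o---
iteration 5: oo-o--ooooo--
iteration 6: o-ooo-o----o-
iteration 7: ooo--ooo---oo
count of o: 8

8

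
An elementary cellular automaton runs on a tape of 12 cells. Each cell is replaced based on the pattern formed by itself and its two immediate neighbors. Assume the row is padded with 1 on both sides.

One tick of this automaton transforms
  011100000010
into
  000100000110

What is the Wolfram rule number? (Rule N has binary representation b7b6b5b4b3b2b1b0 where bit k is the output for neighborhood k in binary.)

70

position 2: 111 → 0  (bit 7 = 0)
position 3: 110 → 1  (bit 6 = 1)
position 0: 101 → 0  (bit 5 = 0)
position 4: 100 → 0  (bit 4 = 0)
position 1: 011 → 0  (bit 3 = 0)
position 10: 010 → 1  (bit 2 = 1)
position 9: 001 → 1  (bit 1 = 1)
position 5: 000 → 0  (bit 0 = 0)
bits b7..b0 = 01000110 = 70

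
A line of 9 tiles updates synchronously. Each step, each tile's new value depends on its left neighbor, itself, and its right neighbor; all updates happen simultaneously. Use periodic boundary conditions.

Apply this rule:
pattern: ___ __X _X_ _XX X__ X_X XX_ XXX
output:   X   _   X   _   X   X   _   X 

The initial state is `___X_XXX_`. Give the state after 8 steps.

XX_XX_X_X
X_X__XXX_
XXXX__X_X
XXX_X_XX_
_X_XXX__X
XXX_X_X_X
XX_XXXXX_
__X_XXX_X

__X_XXX_X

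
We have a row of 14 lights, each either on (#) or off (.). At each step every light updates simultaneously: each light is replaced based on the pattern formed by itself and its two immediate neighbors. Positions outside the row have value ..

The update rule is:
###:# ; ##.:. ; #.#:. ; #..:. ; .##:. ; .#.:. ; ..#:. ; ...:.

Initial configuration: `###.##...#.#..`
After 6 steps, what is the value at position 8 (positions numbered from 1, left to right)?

.#............
..............
..............  (fixed point — unchanged through step 6)
position 8 holds .

.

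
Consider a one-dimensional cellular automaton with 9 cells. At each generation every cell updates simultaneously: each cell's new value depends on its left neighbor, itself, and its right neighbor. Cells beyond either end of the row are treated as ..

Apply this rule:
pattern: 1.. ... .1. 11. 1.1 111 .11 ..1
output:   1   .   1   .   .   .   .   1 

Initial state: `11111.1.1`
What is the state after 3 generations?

....1...1

......1.1
.....11.1
....1...1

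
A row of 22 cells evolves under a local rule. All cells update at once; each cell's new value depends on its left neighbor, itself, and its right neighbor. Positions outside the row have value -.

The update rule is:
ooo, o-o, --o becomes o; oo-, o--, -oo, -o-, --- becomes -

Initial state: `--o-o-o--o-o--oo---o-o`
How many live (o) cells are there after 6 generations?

-o-o-o--o-o--o----o-o-
o-o-o--o-o--o----o-o--
-o-o--o-o--o----o-o---
o-o--o-o--o----o-o----
-o--o-o--o----o-o-----
o--o-o--o----o-o------
count of o: 6

6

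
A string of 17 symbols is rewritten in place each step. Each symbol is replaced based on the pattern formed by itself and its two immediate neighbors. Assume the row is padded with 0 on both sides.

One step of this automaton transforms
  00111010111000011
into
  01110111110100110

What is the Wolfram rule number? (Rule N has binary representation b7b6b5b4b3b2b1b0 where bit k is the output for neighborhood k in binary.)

position 3: 111 → 1  (bit 7 = 1)
position 4: 110 → 0  (bit 6 = 0)
position 5: 101 → 1  (bit 5 = 1)
position 11: 100 → 1  (bit 4 = 1)
position 2: 011 → 1  (bit 3 = 1)
position 6: 010 → 1  (bit 2 = 1)
position 1: 001 → 1  (bit 1 = 1)
position 0: 000 → 0  (bit 0 = 0)
bits b7..b0 = 10111110 = 190

190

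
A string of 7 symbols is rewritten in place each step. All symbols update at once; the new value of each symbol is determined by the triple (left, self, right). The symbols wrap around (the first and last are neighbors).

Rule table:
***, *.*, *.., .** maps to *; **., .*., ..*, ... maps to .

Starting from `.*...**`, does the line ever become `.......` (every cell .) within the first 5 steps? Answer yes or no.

*.*..*.
.*.*..*
*.*.*..
.*.*.*.
..*.*.*
step 5 is ..*.*.*, still not uniform .

no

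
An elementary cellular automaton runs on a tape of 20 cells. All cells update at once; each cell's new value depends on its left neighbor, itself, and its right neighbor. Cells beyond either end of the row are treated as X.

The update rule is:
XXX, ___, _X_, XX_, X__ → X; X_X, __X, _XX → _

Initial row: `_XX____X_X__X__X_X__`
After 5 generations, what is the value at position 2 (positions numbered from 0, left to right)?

generation 1: __XXXX_X_XX_XX_X_XX_
generation 2: X__XXX_X__X__X_X__X_
generation 3: XX__XX_XX_XX_X_XX_X_
generation 4: XXX__X__X__X_X__X_X_
generation 5: XXXX_XX_XX_X_XX_X_X_
position 2 holds X

X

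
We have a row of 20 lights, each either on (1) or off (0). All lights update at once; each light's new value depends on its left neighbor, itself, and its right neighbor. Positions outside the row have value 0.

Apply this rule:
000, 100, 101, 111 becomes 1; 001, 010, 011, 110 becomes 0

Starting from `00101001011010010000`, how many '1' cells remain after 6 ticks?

6

10010100100101001111
01001010010010100110
00100101001001010001
10010010100100101100
01001001010010010011
00100100101001001000
count of 1: 6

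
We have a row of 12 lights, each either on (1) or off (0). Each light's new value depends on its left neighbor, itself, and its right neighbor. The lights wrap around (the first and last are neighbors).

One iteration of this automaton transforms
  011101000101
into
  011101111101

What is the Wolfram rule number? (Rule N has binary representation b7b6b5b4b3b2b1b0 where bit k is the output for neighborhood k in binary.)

position 2: 111 → 1  (bit 7 = 1)
position 3: 110 → 1  (bit 6 = 1)
position 0: 101 → 0  (bit 5 = 0)
position 6: 100 → 1  (bit 4 = 1)
position 1: 011 → 1  (bit 3 = 1)
position 5: 010 → 1  (bit 2 = 1)
position 8: 001 → 1  (bit 1 = 1)
position 7: 000 → 1  (bit 0 = 1)
bits b7..b0 = 11011111 = 223

223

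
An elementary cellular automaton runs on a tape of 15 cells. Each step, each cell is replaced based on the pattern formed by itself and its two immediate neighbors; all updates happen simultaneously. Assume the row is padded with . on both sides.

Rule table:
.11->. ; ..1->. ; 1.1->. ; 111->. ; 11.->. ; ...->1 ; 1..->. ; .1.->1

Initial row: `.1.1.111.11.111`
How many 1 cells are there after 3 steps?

2

.1.1...........
.1.1.1111111111
.1.1...........
count of 1: 2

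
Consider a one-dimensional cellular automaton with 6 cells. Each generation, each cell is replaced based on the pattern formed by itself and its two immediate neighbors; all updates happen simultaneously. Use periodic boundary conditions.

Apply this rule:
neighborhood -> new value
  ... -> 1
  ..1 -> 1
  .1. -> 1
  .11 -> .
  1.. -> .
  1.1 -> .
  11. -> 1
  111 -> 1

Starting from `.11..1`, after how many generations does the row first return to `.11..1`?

..1.11
.11..1

2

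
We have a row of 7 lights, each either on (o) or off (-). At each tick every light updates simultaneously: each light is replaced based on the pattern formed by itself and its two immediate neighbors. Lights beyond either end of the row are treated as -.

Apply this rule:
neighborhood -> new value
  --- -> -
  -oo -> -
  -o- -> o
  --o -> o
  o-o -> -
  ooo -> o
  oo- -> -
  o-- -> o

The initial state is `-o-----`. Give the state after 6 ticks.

ooo----
-o-o---
oo-oo--
-----o-
----ooo
---o-o-

---o-o-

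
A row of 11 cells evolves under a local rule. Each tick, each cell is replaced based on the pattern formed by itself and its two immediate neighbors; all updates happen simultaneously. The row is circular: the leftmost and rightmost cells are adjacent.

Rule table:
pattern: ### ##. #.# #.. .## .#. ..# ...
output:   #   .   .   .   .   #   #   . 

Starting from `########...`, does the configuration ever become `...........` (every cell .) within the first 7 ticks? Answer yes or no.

.######...#
..####...##
.#.##...#..
##.....##..
......#...#
.....##..##
....#...#..
tick 7 is ....#...#.., still not uniform .

no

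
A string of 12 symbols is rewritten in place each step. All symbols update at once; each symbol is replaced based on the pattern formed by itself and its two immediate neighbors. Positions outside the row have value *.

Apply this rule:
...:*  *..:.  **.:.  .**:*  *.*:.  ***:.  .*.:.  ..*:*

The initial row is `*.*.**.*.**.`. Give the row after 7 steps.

...***...**.

step 1: ....*....*..
step 2: .***..***..*
step 3: .*...**...**
step 4: ...***..***.
step 5: .***...**...
step 6: .*...***..**
step 7: ...***...**.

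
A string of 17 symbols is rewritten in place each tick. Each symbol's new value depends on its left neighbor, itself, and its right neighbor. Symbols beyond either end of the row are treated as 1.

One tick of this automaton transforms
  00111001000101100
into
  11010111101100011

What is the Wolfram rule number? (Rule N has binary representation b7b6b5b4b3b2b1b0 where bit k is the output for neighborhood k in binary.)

position 3: 111 → 1  (bit 7 = 1)
position 4: 110 → 0  (bit 6 = 0)
position 12: 101 → 0  (bit 5 = 0)
position 0: 100 → 1  (bit 4 = 1)
position 2: 011 → 0  (bit 3 = 0)
position 7: 010 → 1  (bit 2 = 1)
position 1: 001 → 1  (bit 1 = 1)
position 9: 000 → 0  (bit 0 = 0)
bits b7..b0 = 10010110 = 150

150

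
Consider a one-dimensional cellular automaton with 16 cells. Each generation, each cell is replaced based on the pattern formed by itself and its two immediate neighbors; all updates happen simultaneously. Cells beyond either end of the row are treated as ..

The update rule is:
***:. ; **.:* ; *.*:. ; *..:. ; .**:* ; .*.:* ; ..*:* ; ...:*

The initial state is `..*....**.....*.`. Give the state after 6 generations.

***.*****.*****.
*.*.*...*.*...*.
*.*.*.***.*.***.
*.*.*.*.*.*.*.*.
*.*.*.*.*.*.*.*.  (fixed point — unchanged through generation 6)

*.*.*.*.*.*.*.*.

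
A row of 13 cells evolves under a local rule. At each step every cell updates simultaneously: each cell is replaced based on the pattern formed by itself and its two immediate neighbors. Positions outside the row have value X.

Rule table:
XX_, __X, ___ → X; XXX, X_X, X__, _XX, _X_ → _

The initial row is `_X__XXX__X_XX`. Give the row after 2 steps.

_XX__X____XXX

step 1: ___X__X_X____
step 2: _XX__X____XXX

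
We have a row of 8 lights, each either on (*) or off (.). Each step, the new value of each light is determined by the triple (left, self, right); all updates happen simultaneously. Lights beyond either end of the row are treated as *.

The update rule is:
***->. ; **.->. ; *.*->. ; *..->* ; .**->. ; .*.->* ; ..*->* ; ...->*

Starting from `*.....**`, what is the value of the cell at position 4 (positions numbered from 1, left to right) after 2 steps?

.*****..
......**
position 4 holds .

.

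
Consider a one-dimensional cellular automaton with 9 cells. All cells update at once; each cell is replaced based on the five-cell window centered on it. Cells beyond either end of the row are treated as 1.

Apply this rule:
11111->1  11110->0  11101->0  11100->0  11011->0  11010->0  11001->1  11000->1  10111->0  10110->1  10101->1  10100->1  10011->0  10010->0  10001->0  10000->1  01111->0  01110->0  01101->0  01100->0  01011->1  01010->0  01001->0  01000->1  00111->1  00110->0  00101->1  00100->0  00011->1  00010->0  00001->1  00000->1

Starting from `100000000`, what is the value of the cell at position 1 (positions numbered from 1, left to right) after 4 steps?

step 1: 011111111
step 2: 000111111
step 3: 101101111
step 4: 001000011
position 1 holds 0

0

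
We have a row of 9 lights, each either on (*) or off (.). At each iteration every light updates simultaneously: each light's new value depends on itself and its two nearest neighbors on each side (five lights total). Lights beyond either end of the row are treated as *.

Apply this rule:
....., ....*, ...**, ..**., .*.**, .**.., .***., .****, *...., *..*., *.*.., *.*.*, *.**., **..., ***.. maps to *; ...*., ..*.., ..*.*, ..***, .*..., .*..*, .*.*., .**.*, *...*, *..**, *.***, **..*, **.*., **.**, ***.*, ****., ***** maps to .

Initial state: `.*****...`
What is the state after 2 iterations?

iteration 1: ..*..**.*
iteration 2: .*...*...

.*...*...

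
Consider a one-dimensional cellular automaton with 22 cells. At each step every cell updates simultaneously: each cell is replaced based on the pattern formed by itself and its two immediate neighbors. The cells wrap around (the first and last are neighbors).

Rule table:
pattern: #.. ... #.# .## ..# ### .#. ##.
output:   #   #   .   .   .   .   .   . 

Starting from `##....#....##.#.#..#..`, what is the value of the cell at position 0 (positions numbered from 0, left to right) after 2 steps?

..###..###.......#..#.
#....#....######..#..#
position 0 holds #

#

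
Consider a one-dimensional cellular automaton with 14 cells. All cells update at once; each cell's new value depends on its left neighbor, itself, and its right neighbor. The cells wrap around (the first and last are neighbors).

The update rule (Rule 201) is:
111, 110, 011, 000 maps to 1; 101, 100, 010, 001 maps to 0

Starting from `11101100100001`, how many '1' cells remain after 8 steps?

10

11101100001101
11101101101101
11101101101101  (fixed point — unchanged through step 8)
count of 1: 10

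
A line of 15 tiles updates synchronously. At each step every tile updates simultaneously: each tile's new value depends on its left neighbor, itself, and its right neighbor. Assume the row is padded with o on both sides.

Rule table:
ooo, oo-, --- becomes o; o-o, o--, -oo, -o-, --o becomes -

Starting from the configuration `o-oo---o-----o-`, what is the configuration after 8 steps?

o-oooo---o---o-

o--o-o---ooo---
o------o--oo-o-
o-oooo-----o---
o--ooo-ooo---o-
o---oo--oo-o---
o-o--o---o---o-
o------o---o---
o-oooo---o---o-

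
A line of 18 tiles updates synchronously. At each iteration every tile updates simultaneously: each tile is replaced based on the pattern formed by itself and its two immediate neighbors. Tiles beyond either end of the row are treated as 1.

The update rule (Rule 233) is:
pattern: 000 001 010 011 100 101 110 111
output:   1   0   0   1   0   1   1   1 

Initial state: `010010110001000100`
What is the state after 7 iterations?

100001110100010000
101101111001000110
111111111000010111
111111111011001111
111111111111001111
111111111111001111  (fixed point — unchanged through iteration 7)

111111111111001111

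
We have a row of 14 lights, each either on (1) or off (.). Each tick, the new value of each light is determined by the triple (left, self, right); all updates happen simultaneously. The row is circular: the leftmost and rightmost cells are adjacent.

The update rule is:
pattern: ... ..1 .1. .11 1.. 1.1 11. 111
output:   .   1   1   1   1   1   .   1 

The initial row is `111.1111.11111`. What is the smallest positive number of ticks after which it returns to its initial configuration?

14

11.1111.111111
1.1111.1111111
.1111.11111111
1111.11111111.
111.11111111.1
11.11111111.11
1.11111111.111
.11111111.1111
11111111.1111.
1111111.1111.1
111111.1111.11
11111.1111.111
1111.1111.1111
111.1111.11111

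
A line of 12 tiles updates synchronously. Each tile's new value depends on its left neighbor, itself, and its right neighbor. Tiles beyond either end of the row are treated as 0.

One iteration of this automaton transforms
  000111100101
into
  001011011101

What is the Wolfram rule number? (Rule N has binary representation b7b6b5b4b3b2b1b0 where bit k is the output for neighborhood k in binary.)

position 4: 111 → 1  (bit 7 = 1)
position 6: 110 → 0  (bit 6 = 0)
position 10: 101 → 0  (bit 5 = 0)
position 7: 100 → 1  (bit 4 = 1)
position 3: 011 → 0  (bit 3 = 0)
position 9: 010 → 1  (bit 2 = 1)
position 2: 001 → 1  (bit 1 = 1)
position 0: 000 → 0  (bit 0 = 0)
bits b7..b0 = 10010110 = 150

150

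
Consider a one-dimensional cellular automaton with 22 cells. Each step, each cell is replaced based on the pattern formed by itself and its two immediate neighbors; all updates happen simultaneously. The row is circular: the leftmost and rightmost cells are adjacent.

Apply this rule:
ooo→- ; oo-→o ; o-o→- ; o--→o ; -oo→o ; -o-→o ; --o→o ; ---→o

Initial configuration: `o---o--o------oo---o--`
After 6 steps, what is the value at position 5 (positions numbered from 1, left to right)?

-

oooooooooooooooooooooo
----------------------
oooooooooooooooooooooo  (repeats step 1; period 2)
step 6: ----------------------
position 5 holds -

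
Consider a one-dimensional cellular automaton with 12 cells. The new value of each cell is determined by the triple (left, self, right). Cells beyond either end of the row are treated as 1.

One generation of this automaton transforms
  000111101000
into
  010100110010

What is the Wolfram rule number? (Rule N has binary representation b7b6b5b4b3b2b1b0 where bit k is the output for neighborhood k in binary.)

position 4: 111 → 0  (bit 7 = 0)
position 6: 110 → 1  (bit 6 = 1)
position 7: 101 → 1  (bit 5 = 1)
position 0: 100 → 0  (bit 4 = 0)
position 3: 011 → 1  (bit 3 = 1)
position 8: 010 → 0  (bit 2 = 0)
position 2: 001 → 0  (bit 1 = 0)
position 1: 000 → 1  (bit 0 = 1)
bits b7..b0 = 01101001 = 105

105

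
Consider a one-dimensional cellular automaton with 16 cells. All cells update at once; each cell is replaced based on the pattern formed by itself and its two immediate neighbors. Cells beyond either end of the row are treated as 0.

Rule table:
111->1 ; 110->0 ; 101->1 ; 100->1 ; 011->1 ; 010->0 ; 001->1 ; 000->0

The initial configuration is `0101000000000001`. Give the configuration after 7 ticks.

tick 1: 1010100000000010
tick 2: 0101010000000101
tick 3: 1010101000001010
tick 4: 0101010100010101
tick 5: 1010101010101010
tick 6: 0101010101010101
tick 7: 1010101010101010

1010101010101010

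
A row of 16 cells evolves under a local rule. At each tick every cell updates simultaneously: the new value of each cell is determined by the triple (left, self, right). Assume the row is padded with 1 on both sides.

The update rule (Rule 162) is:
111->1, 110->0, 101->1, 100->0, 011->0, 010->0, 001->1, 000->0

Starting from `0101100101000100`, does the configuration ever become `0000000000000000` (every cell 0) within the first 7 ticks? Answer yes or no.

1010001010001001
0100010100010010
1000101000100101
0001010001001010
0010100010010101
0101000100101010
1010001001010101
tick 7 is 1010001001010101, still not uniform 0

no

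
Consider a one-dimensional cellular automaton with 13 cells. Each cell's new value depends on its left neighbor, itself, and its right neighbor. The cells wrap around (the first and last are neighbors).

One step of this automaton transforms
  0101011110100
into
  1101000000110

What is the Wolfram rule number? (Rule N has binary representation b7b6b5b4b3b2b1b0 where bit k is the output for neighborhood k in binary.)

position 6: 111 → 0  (bit 7 = 0)
position 8: 110 → 0  (bit 6 = 0)
position 2: 101 → 0  (bit 5 = 0)
position 11: 100 → 1  (bit 4 = 1)
position 5: 011 → 0  (bit 3 = 0)
position 1: 010 → 1  (bit 2 = 1)
position 0: 001 → 1  (bit 1 = 1)
position 12: 000 → 0  (bit 0 = 0)
bits b7..b0 = 00010110 = 22

22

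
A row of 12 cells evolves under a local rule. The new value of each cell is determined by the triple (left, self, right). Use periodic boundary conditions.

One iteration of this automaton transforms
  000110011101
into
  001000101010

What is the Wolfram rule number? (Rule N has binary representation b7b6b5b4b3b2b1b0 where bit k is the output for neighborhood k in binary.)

162

position 8: 111 → 1  (bit 7 = 1)
position 4: 110 → 0  (bit 6 = 0)
position 10: 101 → 1  (bit 5 = 1)
position 0: 100 → 0  (bit 4 = 0)
position 3: 011 → 0  (bit 3 = 0)
position 11: 010 → 0  (bit 2 = 0)
position 2: 001 → 1  (bit 1 = 1)
position 1: 000 → 0  (bit 0 = 0)
bits b7..b0 = 10100010 = 162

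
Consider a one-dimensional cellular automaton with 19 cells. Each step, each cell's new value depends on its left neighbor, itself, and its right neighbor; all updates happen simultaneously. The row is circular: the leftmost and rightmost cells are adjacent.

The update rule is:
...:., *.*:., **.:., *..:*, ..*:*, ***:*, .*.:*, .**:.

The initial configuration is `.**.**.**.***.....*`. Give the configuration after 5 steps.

..**...*.*.*..**..*

...........*.*...**
*.........**.**.*..
**.......*......***
*.*.....***....*.**
..**...*.*.*..**..*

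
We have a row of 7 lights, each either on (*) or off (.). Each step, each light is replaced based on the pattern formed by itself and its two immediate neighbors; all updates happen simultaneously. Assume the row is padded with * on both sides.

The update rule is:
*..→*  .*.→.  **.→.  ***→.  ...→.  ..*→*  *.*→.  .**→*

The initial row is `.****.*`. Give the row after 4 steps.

...*...

step 1: .*....*
step 2: ..*..**
step 3: **.***.
step 4: ...*...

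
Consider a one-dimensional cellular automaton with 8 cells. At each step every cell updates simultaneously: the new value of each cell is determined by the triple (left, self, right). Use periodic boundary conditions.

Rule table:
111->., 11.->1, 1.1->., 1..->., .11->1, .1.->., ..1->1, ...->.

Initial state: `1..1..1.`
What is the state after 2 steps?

..1..1..
.1..1...

.1..1...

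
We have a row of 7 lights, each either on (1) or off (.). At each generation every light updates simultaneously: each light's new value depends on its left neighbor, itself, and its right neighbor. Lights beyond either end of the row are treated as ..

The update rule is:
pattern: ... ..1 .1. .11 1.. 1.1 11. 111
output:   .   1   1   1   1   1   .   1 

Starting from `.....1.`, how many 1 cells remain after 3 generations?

generation 1: ....111
generation 2: ...111.
generation 3: ..111.1
count of 1: 4

4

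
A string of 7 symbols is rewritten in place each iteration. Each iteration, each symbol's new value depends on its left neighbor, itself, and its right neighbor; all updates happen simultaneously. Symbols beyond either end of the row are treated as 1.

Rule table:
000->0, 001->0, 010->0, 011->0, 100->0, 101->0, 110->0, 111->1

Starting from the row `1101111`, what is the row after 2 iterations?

iteration 1: 1000111
iteration 2: 0000011

0000011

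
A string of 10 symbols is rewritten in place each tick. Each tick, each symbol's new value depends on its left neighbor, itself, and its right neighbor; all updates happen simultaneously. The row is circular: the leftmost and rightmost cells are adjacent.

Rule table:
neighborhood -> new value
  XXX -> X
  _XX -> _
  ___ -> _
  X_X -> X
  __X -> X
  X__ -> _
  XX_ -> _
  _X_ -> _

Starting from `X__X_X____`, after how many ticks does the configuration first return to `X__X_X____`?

10

__X_X____X
_X_X____X_
X_X____X__
_X____X__X
X____X__X_
____X__X_X
___X__X_X_
__X__X_X__
_X__X_X___
X__X_X____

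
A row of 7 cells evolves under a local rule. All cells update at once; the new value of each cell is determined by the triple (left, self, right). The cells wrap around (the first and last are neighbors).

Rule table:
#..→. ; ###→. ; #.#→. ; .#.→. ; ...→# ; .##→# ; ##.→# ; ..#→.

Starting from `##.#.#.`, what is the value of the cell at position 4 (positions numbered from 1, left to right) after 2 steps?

##.....
##.###.
position 4 holds #

#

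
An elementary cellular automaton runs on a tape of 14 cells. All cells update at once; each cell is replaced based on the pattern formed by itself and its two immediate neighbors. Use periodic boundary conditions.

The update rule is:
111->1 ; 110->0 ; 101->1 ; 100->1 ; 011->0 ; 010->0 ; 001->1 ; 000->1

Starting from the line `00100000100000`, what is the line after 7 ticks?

11011111011111
10101110101111
01010101010111
10101010101010
01010101010101
10101010101010  (repeats tick 4; period 2)
tick 7: 01010101010101

01010101010101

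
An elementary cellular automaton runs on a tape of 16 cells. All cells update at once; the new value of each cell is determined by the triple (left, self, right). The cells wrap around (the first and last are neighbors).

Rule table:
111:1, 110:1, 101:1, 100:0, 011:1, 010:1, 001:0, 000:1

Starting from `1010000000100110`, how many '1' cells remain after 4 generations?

14

generation 1: 1110111110100111
generation 2: 1111111111100111
generation 3: 1111111111100111  (fixed point — unchanged through generation 4)
count of 1: 14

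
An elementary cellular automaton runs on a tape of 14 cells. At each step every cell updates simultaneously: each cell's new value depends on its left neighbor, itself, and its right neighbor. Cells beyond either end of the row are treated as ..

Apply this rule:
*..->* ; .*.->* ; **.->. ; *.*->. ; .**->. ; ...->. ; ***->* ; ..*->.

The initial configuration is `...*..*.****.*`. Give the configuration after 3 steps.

........*..*.*

step 1: ...**.*..**..*
step 2: ......**...*.*
step 3: ........*..*.*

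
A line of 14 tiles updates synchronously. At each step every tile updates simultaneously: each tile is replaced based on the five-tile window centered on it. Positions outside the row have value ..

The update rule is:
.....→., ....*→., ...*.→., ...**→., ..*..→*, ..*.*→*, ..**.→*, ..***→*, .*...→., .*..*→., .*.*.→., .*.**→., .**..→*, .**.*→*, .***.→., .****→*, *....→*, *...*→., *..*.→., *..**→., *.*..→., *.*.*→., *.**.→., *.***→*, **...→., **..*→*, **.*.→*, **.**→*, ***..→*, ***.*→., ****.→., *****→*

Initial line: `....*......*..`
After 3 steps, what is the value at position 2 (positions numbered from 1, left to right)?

.

....*.*....*.*
....*...*..*..
....*...*..*.*
position 2 holds .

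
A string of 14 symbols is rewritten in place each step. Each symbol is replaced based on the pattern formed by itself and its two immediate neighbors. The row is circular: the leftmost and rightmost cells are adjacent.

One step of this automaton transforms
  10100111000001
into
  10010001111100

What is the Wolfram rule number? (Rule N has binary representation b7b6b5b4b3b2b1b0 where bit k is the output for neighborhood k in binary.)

position 6: 111 → 0  (bit 7 = 0)
position 0: 110 → 1  (bit 6 = 1)
position 1: 101 → 0  (bit 5 = 0)
position 3: 100 → 1  (bit 4 = 1)
position 5: 011 → 0  (bit 3 = 0)
position 2: 010 → 0  (bit 2 = 0)
position 4: 001 → 0  (bit 1 = 0)
position 9: 000 → 1  (bit 0 = 1)
bits b7..b0 = 01010001 = 81

81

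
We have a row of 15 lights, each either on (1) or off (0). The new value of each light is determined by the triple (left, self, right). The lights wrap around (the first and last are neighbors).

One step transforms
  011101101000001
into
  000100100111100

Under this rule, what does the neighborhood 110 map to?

1

At position 3 the neighborhood is 110; the next row has 1 there.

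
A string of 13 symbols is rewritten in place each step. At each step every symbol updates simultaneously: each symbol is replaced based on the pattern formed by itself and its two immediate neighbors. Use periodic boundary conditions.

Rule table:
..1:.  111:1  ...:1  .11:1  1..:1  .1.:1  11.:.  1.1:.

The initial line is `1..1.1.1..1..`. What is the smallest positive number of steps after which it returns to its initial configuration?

2

11.1.1.11.11.
1..1.1.1..1..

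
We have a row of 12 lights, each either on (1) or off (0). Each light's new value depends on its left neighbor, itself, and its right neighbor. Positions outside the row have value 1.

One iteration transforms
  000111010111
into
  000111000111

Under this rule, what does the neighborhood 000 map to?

At position 1 the neighborhood is 000; the next row has 0 there.

0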